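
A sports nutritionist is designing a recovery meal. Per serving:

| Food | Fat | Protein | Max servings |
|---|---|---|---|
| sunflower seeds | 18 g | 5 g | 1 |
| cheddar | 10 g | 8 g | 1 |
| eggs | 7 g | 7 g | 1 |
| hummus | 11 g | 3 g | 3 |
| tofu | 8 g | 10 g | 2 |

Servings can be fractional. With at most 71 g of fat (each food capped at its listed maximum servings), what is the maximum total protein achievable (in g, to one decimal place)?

45.5 g

Protein per g fat: tofu 1.25, eggs 1, cheddar 0.8, sunflower seeds 0.2778, hummus 0.2727.
Take 2 servings of tofu: uses 16 g fat, +20.0 g protein (running total 20.0 g).
Take 1 serving of eggs: uses 7 g fat, +7.0 g protein (running total 27.0 g).
Take 1 serving of cheddar: uses 10 g fat, +8.0 g protein (running total 35.0 g).
Take 1 serving of sunflower seeds: uses 18 g fat, +5.0 g protein (running total 40.0 g).
Take 1.818 servings of hummus: uses 20 g fat, +5.5 g protein (running total 45.5 g).
Filling greedily by protein-per-g fat is optimal for one linear limit, giving 45.5 g.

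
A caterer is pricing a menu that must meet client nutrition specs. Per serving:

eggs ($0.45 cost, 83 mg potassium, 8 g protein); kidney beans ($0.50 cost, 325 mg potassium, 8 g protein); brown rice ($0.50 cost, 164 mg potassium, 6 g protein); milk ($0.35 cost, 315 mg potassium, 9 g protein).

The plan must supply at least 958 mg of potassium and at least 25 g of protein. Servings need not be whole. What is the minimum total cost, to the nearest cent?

An LP optimum is at a vertex; with two nutrient constraints at most two foods are used. Check each candidate.
eggs only: max(958/83, 25/8) = 11.54 servings → $5.19.
kidney beans only: max(958/325, 25/8) = 3.125 servings → $1.56.
brown rice only: max(958/164, 25/6) = 5.841 servings → $2.92.
milk only: max(958/315, 25/9) = 3.041 servings → $1.06.
eggs + kidney beans with both tight: 0.2381 servings and 2.887 servings → $1.55.
eggs + brown rice: the both-tight solution has a negative serving — not a feasible corner.
eggs + milk: intersection lies outside the first quadrant.
kidney beans + brown rice with both tight: 2.583 servings and 0.7226 servings → $1.65.
kidney beans + milk with both tight: 1.844 servings and 1.138 servings → $1.32.
brown rice + milk: the both-tight solution has a negative serving — not a feasible corner.
Cheapest feasible corner: $1.06.

$1.06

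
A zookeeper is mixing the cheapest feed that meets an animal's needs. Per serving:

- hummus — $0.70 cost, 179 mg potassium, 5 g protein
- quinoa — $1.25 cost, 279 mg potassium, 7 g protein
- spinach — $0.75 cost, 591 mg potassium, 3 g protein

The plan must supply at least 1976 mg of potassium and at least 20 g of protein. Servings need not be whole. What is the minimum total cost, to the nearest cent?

With two linear requirements the optimum uses one or two foods; enumerate the corners.
hummus only: max(1976/179, 20/5) = 11.04 servings → $7.73.
quinoa only: max(1976/279, 20/7) = 7.082 servings → $8.85.
spinach only: max(1976/591, 20/3) = 6.667 servings → $5.00.
hummus + quinoa: intersection lies outside the first quadrant.
hummus + spinach with both tight: 2.437 servings and 2.605 servings → $3.66.
quinoa + spinach with both tight: 1.785 servings and 2.501 servings → $4.11.
The minimum over all feasible corners is $3.66.

$3.66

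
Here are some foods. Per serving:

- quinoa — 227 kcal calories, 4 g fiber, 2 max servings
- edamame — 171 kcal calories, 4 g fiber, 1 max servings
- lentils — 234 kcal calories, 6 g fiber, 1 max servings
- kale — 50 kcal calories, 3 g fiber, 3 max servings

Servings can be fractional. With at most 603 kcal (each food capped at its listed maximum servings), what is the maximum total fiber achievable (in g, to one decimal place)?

Fiber per kcal: kale 0.06, lentils 0.02564, edamame 0.02339, quinoa 0.01762.
Take 3 servings of kale: uses 150 kcal, +9.0 g fiber (running total 9.0 g).
Take 1 serving of lentils: uses 234 kcal, +6.0 g fiber (running total 15.0 g).
Take 1 serving of edamame: uses 171 kcal, +4.0 g fiber (running total 19.0 g).
Take 0.2115 servings of quinoa: uses 48 kcal, +0.8 g fiber (running total 19.8 g).
Greedy by best ratio exhausts the calories allowance optimally: 19.8 g.

19.8 g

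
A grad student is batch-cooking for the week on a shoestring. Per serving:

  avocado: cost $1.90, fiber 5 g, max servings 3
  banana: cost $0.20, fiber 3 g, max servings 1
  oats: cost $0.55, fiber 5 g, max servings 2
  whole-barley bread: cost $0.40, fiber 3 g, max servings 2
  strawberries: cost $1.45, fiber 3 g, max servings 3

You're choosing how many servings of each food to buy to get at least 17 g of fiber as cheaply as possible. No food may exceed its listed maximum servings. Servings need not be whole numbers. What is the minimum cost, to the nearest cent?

$1.83

Cost per g of fiber: banana $0.0667, oats $0.1100, whole-barley bread $0.1333, avocado $0.3800, strawberries $0.4833.
Take 1 serving of banana: +3.0 g fiber for $0.20 (total $0.20, still need 14.0 g).
Take 2 servings of oats: +10.0 g fiber for $1.10 (total $1.30, still need 4.0 g).
Take 1.333 servings of whole-barley bread: +4.0 g fiber for $0.53 (total $1.83, still need 0.0 g).
Filling from the cheapest source first is optimal under one linear minimum: $1.83.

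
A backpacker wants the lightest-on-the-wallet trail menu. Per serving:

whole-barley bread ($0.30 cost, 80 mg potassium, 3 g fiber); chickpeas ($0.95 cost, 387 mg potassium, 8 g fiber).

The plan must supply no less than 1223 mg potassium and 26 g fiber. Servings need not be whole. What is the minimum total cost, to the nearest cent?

$3.06

Compare the cost at each extreme point of the feasible region.
whole-barley bread only: max(1223/80, 26/3) = 15.29 servings → $4.59.
chickpeas only: max(1223/387, 26/8) = 3.25 servings → $3.09.
whole-barley bread + chickpeas with both tight: 0.5336 servings and 3.05 servings → $3.06.
The minimum over all feasible corners is $3.06.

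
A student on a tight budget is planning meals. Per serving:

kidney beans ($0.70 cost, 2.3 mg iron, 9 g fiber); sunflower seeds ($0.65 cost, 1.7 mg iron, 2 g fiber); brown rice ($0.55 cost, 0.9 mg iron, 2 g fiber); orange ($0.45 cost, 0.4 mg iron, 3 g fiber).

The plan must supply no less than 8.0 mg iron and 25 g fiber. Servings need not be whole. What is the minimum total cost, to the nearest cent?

$2.43

At the optimum either one food covers both requirements or two foods hit both targets exactly; no other combination can be cheaper.
kidney beans only: max(8.0/2.3, 25/9) = 3.478 servings → $2.43.
sunflower seeds only: max(8.0/1.7, 25/2) = 12.5 servings → $8.12.
brown rice only: max(8.0/0.9, 25/2) = 12.5 servings → $6.88.
orange only: max(8.0/0.4, 25/3) = 20 servings → $9.00.
kidney beans + sunflower seeds with both tight: 2.477 servings and 1.355 servings → $2.61.
kidney beans + brown rice with both tight: 1.857 servings and 4.143 servings → $3.58.
kidney beans + orange: intersection lies outside the first quadrant.
sunflower seeds + brown rice with both targets exact would need a negative amount; discard.
sunflower seeds + orange with both tight: 3.256 servings and 6.163 servings → $4.89.
brown rice + orange with both tight: 7.368 servings and 3.421 servings → $5.59.
So the least-cost plan costs $2.43.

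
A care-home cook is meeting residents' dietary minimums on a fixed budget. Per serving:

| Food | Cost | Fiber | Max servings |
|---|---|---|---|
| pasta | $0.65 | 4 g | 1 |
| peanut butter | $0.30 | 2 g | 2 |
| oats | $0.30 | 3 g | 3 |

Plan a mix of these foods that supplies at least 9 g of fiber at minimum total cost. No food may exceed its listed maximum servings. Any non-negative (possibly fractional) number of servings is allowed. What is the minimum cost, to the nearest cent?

$0.90

Cost per g of fiber: oats $0.1000, peanut butter $0.1500, pasta $0.1625.
Take 3 servings of oats: +9.0 g fiber for $0.90 (total $0.90, still need 0.0 g).
Filling from the cheapest source first is optimal under one linear minimum: $0.90.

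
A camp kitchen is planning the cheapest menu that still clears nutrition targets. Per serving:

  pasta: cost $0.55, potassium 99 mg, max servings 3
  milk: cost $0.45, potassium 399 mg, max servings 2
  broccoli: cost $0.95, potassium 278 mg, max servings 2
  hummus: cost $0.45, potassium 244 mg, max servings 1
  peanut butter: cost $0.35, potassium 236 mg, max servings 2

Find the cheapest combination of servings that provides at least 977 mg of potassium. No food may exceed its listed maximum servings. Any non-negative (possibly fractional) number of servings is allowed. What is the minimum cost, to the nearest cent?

Cost per mg of potassium: milk $0.0011, peanut butter $0.0015, hummus $0.0018, broccoli $0.0034, pasta $0.0056.
Take 2 servings of milk: +798.0 mg potassium for $0.90 (total $0.90, still need 179.0 mg).
Take 0.7585 servings of peanut butter: +179.0 mg potassium for $0.27 (total $1.17, still need 0.0 mg).
Greedy by cheapest-per-mg is optimal for a single linear constraint, so the minimum cost is $1.17.

$1.17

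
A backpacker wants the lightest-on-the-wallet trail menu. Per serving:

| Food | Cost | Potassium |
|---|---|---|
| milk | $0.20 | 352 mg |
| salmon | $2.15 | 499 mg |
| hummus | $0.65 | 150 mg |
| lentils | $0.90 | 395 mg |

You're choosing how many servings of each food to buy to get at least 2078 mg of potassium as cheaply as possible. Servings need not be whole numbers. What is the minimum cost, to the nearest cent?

Cost per mg of potassium: milk $0.0006, lentils $0.0023, salmon $0.0043, hummus $0.0043.
With no serving limits, use only milk: 2078 mg / 352 mg = 5.903 servings × $0.20 = $1.18.

$1.18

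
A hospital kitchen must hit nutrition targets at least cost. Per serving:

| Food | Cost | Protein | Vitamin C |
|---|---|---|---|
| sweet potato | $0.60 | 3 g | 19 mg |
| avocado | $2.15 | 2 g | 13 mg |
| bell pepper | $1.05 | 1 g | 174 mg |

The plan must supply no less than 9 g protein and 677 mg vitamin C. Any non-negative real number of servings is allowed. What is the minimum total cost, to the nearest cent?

$4.94

For a min-cost LP with two ≥-constraints, a basic feasible solution has at most two positive variables.
sweet potato only: max(9/3, 677/19) = 35.63 servings → $21.38.
avocado only: max(9/2, 677/13) = 52.08 servings → $111.97.
bell pepper only: max(9/1, 677/174) = 9 servings → $9.45.
sweet potato + avocado: intersection lies outside the first quadrant.
sweet potato + bell pepper with both tight: 1.767 servings and 3.698 servings → $4.94.
avocado + bell pepper with both tight: 2.654 servings and 3.693 servings → $9.58.
So the least-cost plan costs $4.94.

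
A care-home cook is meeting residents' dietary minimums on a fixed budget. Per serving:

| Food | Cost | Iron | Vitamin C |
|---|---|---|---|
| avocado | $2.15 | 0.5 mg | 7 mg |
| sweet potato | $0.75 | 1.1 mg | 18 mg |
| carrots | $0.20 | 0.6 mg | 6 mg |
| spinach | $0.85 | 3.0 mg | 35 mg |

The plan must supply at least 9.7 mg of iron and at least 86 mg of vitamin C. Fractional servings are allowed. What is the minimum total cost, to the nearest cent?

$2.75

A basic optimal solution has at most two foods positive. Try each food alone and each pair with both targets met exactly.
avocado only: max(9.7/0.5, 86/7) = 19.4 servings → $41.71.
sweet potato only: max(9.7/1.1, 86/18) = 8.818 servings → $6.61.
carrots only: max(9.7/0.6, 86/6) = 16.17 servings → $3.23.
spinach only: max(9.7/3.0, 86/35) = 3.233 servings → $2.75.
avocado + sweet potato with both targets exact would need a negative amount; discard.
avocado + carrots: intersection lies outside the first quadrant.
avocado + spinach with both targets exact would need a negative amount; discard.
sweet potato + carrots with both targets exact would need a negative amount; discard.
sweet potato + spinach with both targets exact would need a negative amount; discard.
carrots + spinach: intersection lies outside the first quadrant.
Cheapest feasible corner: $2.75.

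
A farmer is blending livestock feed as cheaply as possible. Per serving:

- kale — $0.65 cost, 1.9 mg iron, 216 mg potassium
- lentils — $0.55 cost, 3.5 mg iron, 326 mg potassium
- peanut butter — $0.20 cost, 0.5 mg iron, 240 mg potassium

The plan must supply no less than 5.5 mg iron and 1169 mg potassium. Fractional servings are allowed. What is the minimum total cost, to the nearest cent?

The cheapest plan sits at a corner of the feasible region — with two constraints it uses at most two foods.
kale only: max(5.5/1.9, 1169/216) = 5.412 servings → $3.52.
lentils only: max(5.5/3.5, 1169/326) = 3.586 servings → $1.97.
peanut butter only: max(5.5/0.5, 1169/240) = 11 servings → $2.20.
kale + lentils: the both-tight solution has a negative serving — not a feasible corner.
kale + peanut butter with both tight: 2.114 servings and 2.969 servings → $1.97.
lentils + peanut butter with both tight: 1.086 servings and 3.395 servings → $1.28.
The minimum over all feasible corners is $1.28.

$1.28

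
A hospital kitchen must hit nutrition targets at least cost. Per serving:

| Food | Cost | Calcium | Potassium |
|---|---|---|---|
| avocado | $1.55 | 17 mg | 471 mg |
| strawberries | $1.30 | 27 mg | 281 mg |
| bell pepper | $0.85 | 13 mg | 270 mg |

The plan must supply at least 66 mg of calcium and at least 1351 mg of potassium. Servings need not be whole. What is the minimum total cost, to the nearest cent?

Minimising a linear cost over {calcium ≥ 66, potassium ≥ 1351, servings ≥ 0} — the optimum is at a vertex, using one or two foods.
avocado only: max(66/17, 1351/471) = 3.882 servings → $6.02.
strawberries only: max(66/27, 1351/281) = 4.808 servings → $6.25.
bell pepper only: max(66/13, 1351/270) = 5.077 servings → $4.32.
avocado + strawberries with both tight: 2.258 servings and 1.023 servings → $4.83.
avocado + bell pepper: intersection lies outside the first quadrant.
strawberries + bell pepper with both tight: 0.07066 servings and 4.93 servings → $4.28.
Cheapest feasible corner: $4.28.

$4.28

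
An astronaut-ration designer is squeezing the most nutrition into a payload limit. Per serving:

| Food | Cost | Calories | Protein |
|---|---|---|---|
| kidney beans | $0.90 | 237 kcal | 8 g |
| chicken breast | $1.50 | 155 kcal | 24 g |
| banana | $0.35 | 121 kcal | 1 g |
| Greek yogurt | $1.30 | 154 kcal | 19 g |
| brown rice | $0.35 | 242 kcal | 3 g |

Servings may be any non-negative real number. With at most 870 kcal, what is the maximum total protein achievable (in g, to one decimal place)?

Protein per kcal: chicken breast 0.1548, Greek yogurt 0.1234, kidney beans 0.03376, brown rice 0.0124, banana 0.008264.
With no serving limits, spend the whole calories allowance on chicken breast: 870 kcal / 155 kcal × 24 g = 134.7 g.

134.7 g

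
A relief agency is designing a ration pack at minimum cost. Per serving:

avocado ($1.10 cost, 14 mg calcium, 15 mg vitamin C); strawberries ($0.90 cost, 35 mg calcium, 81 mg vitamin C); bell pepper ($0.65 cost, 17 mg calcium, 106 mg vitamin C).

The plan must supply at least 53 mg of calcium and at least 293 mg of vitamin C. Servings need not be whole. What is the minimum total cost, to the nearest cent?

For a min-cost LP with two ≥-constraints, a basic feasible solution has at most two positive variables.
avocado only: max(53/14, 293/15) = 19.53 servings → $21.49.
strawberries only: max(53/35, 293/81) = 3.617 servings → $3.26.
bell pepper only: max(53/17, 293/106) = 3.118 servings → $2.03.
avocado + strawberries: intersection lies outside the first quadrant.
avocado + bell pepper with both tight: 0.5183 servings and 2.691 servings → $2.32.
strawberries + bell pepper with both tight: 0.273 servings and 2.556 servings → $1.91.
Cheapest feasible corner: $1.91.

$1.91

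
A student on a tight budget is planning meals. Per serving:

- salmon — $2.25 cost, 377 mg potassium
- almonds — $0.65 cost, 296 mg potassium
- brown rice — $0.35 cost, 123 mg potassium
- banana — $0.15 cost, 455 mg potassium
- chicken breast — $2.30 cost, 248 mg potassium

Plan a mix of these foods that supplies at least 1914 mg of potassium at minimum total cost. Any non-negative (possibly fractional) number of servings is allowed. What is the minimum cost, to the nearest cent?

Cost per mg of potassium: banana $0.0003, almonds $0.0022, brown rice $0.0028, salmon $0.0060, chicken breast $0.0093.
With no serving limits, use only banana: 1914 mg / 455 mg = 4.207 servings × $0.15 = $0.63.

$0.63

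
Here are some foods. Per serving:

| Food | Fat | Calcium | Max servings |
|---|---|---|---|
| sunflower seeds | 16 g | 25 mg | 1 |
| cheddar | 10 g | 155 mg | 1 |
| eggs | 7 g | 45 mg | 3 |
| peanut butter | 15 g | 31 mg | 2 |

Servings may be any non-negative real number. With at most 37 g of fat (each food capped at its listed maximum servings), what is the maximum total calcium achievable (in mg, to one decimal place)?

Calcium per g fat: cheddar 15.5, eggs 6.429, peanut butter 2.067, sunflower seeds 1.562.
Take 1 serving of cheddar: uses 10 g fat, +155.0 mg calcium (running total 155.0 mg).
Take 3 servings of eggs: uses 21 g fat, +135.0 mg calcium (running total 290.0 mg).
Take 0.4 servings of peanut butter: uses 6 g fat, +12.4 mg calcium (running total 302.4 mg).
Greedy by best ratio exhausts the fat allowance optimally: 302.4 mg.

302.4 mg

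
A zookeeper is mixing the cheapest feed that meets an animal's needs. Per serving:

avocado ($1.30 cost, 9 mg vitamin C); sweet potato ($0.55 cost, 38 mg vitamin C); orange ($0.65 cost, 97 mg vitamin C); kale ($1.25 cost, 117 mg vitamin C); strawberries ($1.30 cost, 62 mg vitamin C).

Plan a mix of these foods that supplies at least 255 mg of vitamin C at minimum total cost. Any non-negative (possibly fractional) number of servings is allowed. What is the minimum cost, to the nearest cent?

$1.71

Cost per mg of vitamin C: orange $0.0067, kale $0.0107, sweet potato $0.0145, strawberries $0.0210, avocado $0.1444.
With no serving limits, use only orange: 255 mg / 97 mg = 2.629 servings × $0.65 = $1.71.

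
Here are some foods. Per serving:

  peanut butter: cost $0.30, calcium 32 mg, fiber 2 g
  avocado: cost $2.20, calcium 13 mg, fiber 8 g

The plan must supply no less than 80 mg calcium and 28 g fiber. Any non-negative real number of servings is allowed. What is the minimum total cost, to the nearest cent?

$4.20

Check every corner: each single food scaled to meet both minima, and each pair solved so both constraints bind.
peanut butter only: max(80/32, 28/2) = 14 servings → $4.20.
avocado only: max(80/13, 28/8) = 6.154 servings → $13.54.
peanut butter + avocado with both tight: 1.2 servings and 3.2 servings → $7.40.
So the least-cost plan costs $4.20.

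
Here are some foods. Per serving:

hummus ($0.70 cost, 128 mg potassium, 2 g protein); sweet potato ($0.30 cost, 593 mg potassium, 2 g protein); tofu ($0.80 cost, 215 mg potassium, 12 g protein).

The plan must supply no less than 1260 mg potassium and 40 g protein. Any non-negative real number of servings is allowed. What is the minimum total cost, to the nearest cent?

Minimising a linear cost over {potassium ≥ 1260, protein ≥ 40, servings ≥ 0} — the optimum is at a vertex, using one or two foods.
hummus only: max(1260/128, 40/2) = 20 servings → $14.00.
sweet potato only: max(1260/593, 40/2) = 20 servings → $6.00.
tofu only: max(1260/215, 40/12) = 5.86 servings → $4.69.
hummus + sweet potato with both targets exact would need a negative amount; discard.
hummus + tofu with both tight: 5.895 servings and 2.351 servings → $6.01.
sweet potato + tofu with both tight: 0.9752 servings and 3.171 servings → $2.83.
So the least-cost plan costs $2.83.

$2.83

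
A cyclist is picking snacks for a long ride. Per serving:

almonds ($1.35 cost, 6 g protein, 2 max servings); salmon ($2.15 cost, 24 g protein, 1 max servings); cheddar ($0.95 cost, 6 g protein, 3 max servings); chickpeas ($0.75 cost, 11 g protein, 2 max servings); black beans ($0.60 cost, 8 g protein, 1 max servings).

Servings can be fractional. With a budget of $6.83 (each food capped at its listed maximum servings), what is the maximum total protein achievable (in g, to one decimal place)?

70.3 g

Protein per dollar: chickpeas 14.67, black beans 13.33, salmon 11.16, cheddar 6.316, almonds 4.444.
Take 2 servings of chickpeas: spends $1.50, +22.0 g protein (running total 22.0 g).
Take 1 serving of black beans: spends $0.60, +8.0 g protein (running total 30.0 g).
Take 1 serving of salmon: spends $2.15, +24.0 g protein (running total 54.0 g).
Take 2.716 servings of cheddar: spends $2.58, +16.3 g protein (running total 70.3 g).
Greedy by best ratio exhausts the cost allowance optimally: 70.3 g.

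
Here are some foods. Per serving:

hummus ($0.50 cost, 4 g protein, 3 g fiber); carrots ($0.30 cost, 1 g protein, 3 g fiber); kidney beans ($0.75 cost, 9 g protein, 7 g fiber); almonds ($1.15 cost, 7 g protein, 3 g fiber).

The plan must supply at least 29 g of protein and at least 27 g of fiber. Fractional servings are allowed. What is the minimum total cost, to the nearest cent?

The cheapest plan sits at a corner of the feasible region — with two constraints it uses at most two foods.
hummus only: max(29/4, 27/3) = 9 servings → $4.50.
carrots only: max(29/1, 27/3) = 29 servings → $8.70.
kidney beans only: max(29/9, 27/7) = 3.857 servings → $2.89.
almonds only: max(29/7, 27/3) = 9 servings → $10.35.
hummus + carrots with both tight: 6.667 servings and 2.333 servings → $4.03.
hummus + kidney beans: intersection lies outside the first quadrant.
hummus + almonds: intersection lies outside the first quadrant.
carrots + kidney beans with both tight: 2 servings and 3 servings → $2.85.
carrots + almonds with both tight: 5.667 servings and 3.333 servings → $5.53.
kidney beans + almonds with both targets exact would need a negative amount; discard.
Cheapest feasible corner: $2.85.

$2.85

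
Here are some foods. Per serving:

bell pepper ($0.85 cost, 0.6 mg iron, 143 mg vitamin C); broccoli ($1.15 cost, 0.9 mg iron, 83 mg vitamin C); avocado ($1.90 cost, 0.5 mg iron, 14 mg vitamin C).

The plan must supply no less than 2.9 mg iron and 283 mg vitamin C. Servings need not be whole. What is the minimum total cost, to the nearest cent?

$3.72

Check every corner: each single food scaled to meet both minima, and each pair solved so both constraints bind.
bell pepper only: max(2.9/0.6, 283/143) = 4.833 servings → $4.11.
broccoli only: max(2.9/0.9, 283/83) = 3.41 servings → $3.92.
avocado only: max(2.9/0.5, 283/14) = 20.21 servings → $38.41.
bell pepper + broccoli with both tight: 0.1774 servings and 3.104 servings → $3.72.
bell pepper + avocado with both tight: 1.599 servings and 3.881 servings → $8.73.
broccoli + avocado: intersection lies outside the first quadrant.
Cheapest feasible corner: $3.72.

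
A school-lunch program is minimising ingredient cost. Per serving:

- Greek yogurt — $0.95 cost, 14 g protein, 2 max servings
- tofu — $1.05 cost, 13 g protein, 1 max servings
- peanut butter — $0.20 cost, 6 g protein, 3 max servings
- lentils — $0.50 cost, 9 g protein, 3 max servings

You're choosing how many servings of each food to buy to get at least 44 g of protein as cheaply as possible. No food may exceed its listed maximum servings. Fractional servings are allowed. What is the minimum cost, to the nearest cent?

$2.04

Cost per g of protein: peanut butter $0.0333, lentils $0.0556, Greek yogurt $0.0679, tofu $0.0808.
Take 3 servings of peanut butter: +18.0 g protein for $0.60 (total $0.60, still need 26.0 g).
Take 2.889 servings of lentils: +26.0 g protein for $1.44 (total $2.04, still need 0.0 g).
Greedy by cheapest-per-g is optimal for a single linear constraint, so the minimum cost is $2.04.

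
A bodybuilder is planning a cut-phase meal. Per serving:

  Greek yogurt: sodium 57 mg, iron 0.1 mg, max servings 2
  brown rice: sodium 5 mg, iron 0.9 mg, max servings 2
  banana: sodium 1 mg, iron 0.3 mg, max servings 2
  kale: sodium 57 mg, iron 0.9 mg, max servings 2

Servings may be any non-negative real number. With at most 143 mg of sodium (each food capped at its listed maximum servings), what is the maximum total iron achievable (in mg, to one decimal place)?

Iron per mg sodium: banana 0.3, brown rice 0.18, kale 0.01579, Greek yogurt 0.001754.
Take 2 servings of banana: uses 2 mg sodium, +0.6 mg iron (running total 0.6 mg).
Take 2 servings of brown rice: uses 10 mg sodium, +1.8 mg iron (running total 2.4 mg).
Take 2 servings of kale: uses 114 mg sodium, +1.8 mg iron (running total 4.2 mg).
Take 0.2982 servings of Greek yogurt: uses 17 mg sodium, +0.0 mg iron (running total 4.2 mg).
Filling greedily by iron-per-mg sodium is optimal for one linear limit, giving 4.2 mg.

4.2 mg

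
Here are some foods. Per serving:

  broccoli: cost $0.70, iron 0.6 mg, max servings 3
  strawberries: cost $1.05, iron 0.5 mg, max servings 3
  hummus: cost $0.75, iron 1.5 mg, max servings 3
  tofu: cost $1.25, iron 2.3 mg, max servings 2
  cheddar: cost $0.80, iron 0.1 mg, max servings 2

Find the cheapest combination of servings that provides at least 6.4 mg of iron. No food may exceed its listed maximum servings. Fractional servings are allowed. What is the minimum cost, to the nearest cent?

$3.28

Cost per mg of iron: hummus $0.5000, tofu $0.5435, broccoli $1.1667, strawberries $2.1000, cheddar $8.0000.
Take 3 servings of hummus: +4.5 mg iron for $2.25 (total $2.25, still need 1.9 mg).
Take 0.8261 servings of tofu: +1.9 mg iron for $1.03 (total $3.28, still need 0.0 mg).
Filling from the cheapest source first is optimal under one linear minimum: $3.28.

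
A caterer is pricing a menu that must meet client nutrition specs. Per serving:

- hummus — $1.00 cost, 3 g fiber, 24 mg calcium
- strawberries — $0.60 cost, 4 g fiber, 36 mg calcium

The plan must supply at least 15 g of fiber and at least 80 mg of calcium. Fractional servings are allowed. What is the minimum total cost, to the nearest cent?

$2.25

Minimising a linear cost over {fiber ≥ 15, calcium ≥ 80, servings ≥ 0} — the optimum is at a vertex, using one or two foods.
hummus only: max(15/3, 80/24) = 5 servings → $5.00.
strawberries only: max(15/4, 80/36) = 3.75 servings → $2.25.
hummus + strawberries: the both-tight solution has a negative serving — not a feasible corner.
The minimum over all feasible corners is $2.25.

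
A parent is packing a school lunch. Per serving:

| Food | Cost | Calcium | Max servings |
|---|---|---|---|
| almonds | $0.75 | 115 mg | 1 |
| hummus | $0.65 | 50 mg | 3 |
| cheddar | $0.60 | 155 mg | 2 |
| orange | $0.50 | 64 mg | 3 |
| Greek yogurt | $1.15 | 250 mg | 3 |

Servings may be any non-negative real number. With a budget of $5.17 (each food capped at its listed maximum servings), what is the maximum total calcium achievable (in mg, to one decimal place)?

1139.7 mg

Calcium per dollar: cheddar 258.3, Greek yogurt 217.4, almonds 153.3, orange 128, hummus 76.92.
Take 2 servings of cheddar: spends $1.20, +310.0 mg calcium (running total 310.0 mg).
Take 3 servings of Greek yogurt: spends $3.45, +750.0 mg calcium (running total 1060.0 mg).
Take 0.6933 servings of almonds: spends $0.52, +79.7 mg calcium (running total 1139.7 mg).
Greedy by best ratio exhausts the cost allowance optimally: 1139.7 mg.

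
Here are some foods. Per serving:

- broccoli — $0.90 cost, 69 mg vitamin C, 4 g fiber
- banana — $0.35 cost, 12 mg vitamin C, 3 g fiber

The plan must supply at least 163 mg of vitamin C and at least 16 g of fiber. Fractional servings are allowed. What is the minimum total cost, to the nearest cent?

This is a tiny linear program; its minimum lies at a vertex of the feasible set. List the vertices and price them.
broccoli only: max(163/69, 16/4) = 4 servings → $3.60.
banana only: max(163/12, 16/3) = 13.58 servings → $4.75.
broccoli + banana with both tight: 1.868 servings and 2.843 servings → $2.68.
The minimum over all feasible corners is $2.68.

$2.68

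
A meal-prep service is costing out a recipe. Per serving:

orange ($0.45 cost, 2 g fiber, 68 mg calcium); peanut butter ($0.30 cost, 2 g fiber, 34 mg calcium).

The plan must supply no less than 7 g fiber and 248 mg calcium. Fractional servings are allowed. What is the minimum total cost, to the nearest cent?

$1.64

Two binding constraints pin down two serving amounts, so the optimal mix uses at most two foods. The candidates are each food alone (scaled to the tighter of fiber/calcium) and each pair with both constraints tight.
orange only: max(7/2, 248/68) = 3.647 servings → $1.64.
peanut butter only: max(7/2, 248/34) = 7.294 servings → $2.19.
orange + peanut butter with both targets exact would need a negative amount; discard.
Cheapest feasible corner: $1.64.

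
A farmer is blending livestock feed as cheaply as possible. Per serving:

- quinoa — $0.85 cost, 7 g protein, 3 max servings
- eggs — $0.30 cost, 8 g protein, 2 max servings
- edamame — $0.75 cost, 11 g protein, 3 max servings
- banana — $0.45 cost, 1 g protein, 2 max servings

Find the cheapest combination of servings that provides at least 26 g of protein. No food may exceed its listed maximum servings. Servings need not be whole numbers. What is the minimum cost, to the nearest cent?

Cost per g of protein: eggs $0.0375, edamame $0.0682, quinoa $0.1214, banana $0.4500.
Take 2 servings of eggs: +16.0 g protein for $0.60 (total $0.60, still need 10.0 g).
Take 0.9091 servings of edamame: +10.0 g protein for $0.68 (total $1.28, still need 0.0 g).
Greedy by cheapest-per-g is optimal for a single linear constraint, so the minimum cost is $1.28.

$1.28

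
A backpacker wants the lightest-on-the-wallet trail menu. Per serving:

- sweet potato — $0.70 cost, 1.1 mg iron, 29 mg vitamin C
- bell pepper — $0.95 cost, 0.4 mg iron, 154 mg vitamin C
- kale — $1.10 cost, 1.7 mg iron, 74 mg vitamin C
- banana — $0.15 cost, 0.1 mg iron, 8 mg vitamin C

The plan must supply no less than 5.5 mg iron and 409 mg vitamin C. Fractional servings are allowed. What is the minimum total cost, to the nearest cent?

sweet potato only: max(5.5/1.1, 409/29) = 14.1 servings → $9.87.
bell pepper only: max(5.5/0.4, 409/154) = 13.75 servings → $13.06.
kale only: max(5.5/1.7, 409/74) = 5.527 servings → $6.08.
banana only: max(5.5/0.1, 409/8) = 55 servings → $8.25.
sweet potato + bell pepper with both tight: 4.331 servings and 1.84 servings → $4.78.
sweet potato + kale: the both-tight solution has a negative serving — not a feasible corner.
sweet potato + banana with both tight: 0.5254 servings and 49.22 servings → $7.75.
bell pepper + kale with both tight: 1.242 servings and 2.943 servings → $4.42.
bell pepper + banana: intersection lies outside the first quadrant.
kale + banana with both tight: 0.5 servings and 46.5 servings → $7.53.
Cheapest feasible corner: $4.42.

$4.42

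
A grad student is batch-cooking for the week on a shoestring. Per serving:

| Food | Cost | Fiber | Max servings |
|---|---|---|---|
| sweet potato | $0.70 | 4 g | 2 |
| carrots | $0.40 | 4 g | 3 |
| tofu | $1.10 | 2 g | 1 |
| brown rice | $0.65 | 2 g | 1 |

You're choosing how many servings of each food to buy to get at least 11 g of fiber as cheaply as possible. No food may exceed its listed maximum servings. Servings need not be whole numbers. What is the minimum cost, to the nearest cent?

$1.10

Cost per g of fiber: carrots $0.1000, sweet potato $0.1750, brown rice $0.3250, tofu $0.5500.
Take 2.75 servings of carrots: +11.0 g fiber for $1.10 (total $1.10, still need 0.0 g).
Greedy by cheapest-per-g is optimal for a single linear constraint, so the minimum cost is $1.10.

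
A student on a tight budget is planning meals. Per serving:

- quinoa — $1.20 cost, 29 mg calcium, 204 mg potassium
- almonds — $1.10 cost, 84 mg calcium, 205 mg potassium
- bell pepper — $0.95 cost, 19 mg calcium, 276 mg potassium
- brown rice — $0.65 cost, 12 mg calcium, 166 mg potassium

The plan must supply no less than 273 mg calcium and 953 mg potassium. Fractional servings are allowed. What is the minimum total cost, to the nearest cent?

$4.45

The cheapest plan sits at a corner of the feasible region — with two constraints it uses at most two foods.
quinoa only: max(273/29, 953/204) = 9.414 servings → $11.30.
almonds only: max(273/84, 953/205) = 4.649 servings → $5.11.
bell pepper only: max(273/19, 953/276) = 14.37 servings → $13.65.
brown rice only: max(273/12, 953/166) = 22.75 servings → $14.79.
quinoa + almonds with both tight: 2.152 servings and 2.507 servings → $5.34.
quinoa + bell pepper: the both-tight solution has a negative serving — not a feasible corner.
quinoa + brown rice with both targets exact would need a negative amount; discard.
almonds + bell pepper with both tight: 2.968 servings and 1.249 servings → $4.45.
almonds + brown rice with both tight: 2.95 servings and 2.097 servings → $4.61.
bell pepper + brown rice: intersection lies outside the first quadrant.
Cheapest feasible corner: $4.45.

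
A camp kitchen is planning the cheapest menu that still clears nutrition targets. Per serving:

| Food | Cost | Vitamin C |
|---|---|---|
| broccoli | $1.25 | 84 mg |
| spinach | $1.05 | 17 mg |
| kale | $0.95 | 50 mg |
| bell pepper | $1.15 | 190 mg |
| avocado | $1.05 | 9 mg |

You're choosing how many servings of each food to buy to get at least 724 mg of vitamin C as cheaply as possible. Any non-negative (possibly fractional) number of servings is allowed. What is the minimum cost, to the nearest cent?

$4.38

Cost per mg of vitamin C: bell pepper $0.0061, broccoli $0.0149, kale $0.0190, spinach $0.0618, avocado $0.1167.
With no serving limits, use only bell pepper: 724 mg / 190 mg = 3.811 servings × $1.15 = $4.38.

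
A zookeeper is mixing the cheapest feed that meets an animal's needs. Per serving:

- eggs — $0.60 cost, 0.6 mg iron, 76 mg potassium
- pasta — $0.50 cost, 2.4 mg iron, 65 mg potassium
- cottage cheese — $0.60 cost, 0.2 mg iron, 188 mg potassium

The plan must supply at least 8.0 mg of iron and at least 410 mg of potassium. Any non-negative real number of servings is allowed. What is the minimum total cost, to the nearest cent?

$2.26

For a min-cost LP with two ≥-constraints, a basic feasible solution has at most two positive variables.
eggs only: max(8.0/0.6, 410/76) = 13.33 servings → $8.00.
pasta only: max(8.0/2.4, 410/65) = 6.308 servings → $3.15.
cottage cheese only: max(8.0/0.2, 410/188) = 40 servings → $24.00.
eggs + pasta with both tight: 3.236 servings and 2.524 servings → $3.20.
eggs + cottage cheese with both targets exact would need a negative amount; discard.
pasta + cottage cheese with both tight: 3.245 servings and 1.059 servings → $2.26.
The minimum over all feasible corners is $2.26.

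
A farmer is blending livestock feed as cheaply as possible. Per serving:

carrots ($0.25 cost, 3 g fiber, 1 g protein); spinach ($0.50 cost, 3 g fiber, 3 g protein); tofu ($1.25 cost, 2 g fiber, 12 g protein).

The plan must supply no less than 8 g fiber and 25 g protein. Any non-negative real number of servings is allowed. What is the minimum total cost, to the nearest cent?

$2.80

Compare the cost at each extreme point of the feasible region.
carrots only: max(8/3, 25/1) = 25 servings → $6.25.
spinach only: max(8/3, 25/3) = 8.333 servings → $4.17.
tofu only: max(8/2, 25/12) = 4 servings → $5.00.
carrots + spinach: intersection lies outside the first quadrant.
carrots + tofu with both tight: 1.353 servings and 1.971 servings → $2.80.
spinach + tofu with both tight: 1.533 servings and 1.7 servings → $2.89.
The minimum over all feasible corners is $2.80.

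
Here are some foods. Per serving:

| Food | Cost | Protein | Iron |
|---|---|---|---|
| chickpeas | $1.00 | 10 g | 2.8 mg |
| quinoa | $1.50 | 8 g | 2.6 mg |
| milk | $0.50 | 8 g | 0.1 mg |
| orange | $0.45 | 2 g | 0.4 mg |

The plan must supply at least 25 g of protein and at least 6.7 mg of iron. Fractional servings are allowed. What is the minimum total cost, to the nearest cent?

At the optimum either one food covers both requirements or two foods hit both targets exactly; no other combination can be cheaper.
chickpeas only: max(25/10, 6.7/2.8) = 2.5 servings → $2.50.
quinoa only: max(25/8, 6.7/2.6) = 3.125 servings → $4.69.
milk only: max(25/8, 6.7/0.1) = 67 servings → $33.50.
orange only: max(25/2, 6.7/0.4) = 16.75 servings → $7.54.
chickpeas + quinoa: intersection lies outside the first quadrant.
chickpeas + milk with both tight: 2.388 servings and 0.1402 servings → $2.46.
chickpeas + orange with both tight: 2.125 servings and 1.875 servings → $2.97.
quinoa + milk with both tight: 2.555 servings and 0.57 servings → $4.12.
quinoa + orange with both tight: 1.7 servings and 5.7 servings → $5.12.
milk + orange: intersection lies outside the first quadrant.
Cheapest feasible corner: $2.46.

$2.46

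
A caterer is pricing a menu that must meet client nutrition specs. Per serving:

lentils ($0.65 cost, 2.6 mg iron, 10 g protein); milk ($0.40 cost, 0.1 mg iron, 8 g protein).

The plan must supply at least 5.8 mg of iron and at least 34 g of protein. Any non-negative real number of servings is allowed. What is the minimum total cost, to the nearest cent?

A basic optimal solution has at most two foods positive. Try each food alone and each pair with both targets met exactly.
lentils only: max(5.8/2.6, 34/10) = 3.4 servings → $2.21.
milk only: max(5.8/0.1, 34/8) = 58 servings → $23.20.
lentils + milk with both tight: 2.172 servings and 1.535 servings → $2.03.
Cheapest feasible corner: $2.03.

$2.03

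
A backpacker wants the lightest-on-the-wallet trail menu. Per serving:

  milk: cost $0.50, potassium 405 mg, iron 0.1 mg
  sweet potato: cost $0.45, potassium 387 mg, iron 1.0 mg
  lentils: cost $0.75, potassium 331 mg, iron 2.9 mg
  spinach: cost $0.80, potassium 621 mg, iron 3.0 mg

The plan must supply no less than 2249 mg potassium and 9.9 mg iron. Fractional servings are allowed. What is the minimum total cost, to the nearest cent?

milk only: max(2249/405, 9.9/0.1) = 99 servings → $49.50.
sweet potato only: max(2249/387, 9.9/1.0) = 9.9 servings → $4.46.
lentils only: max(2249/331, 9.9/2.9) = 6.795 servings → $5.10.
spinach only: max(2249/621, 9.9/3.0) = 3.622 servings → $2.90.
milk + sweet potato: intersection lies outside the first quadrant.
milk + lentils with both tight: 2.843 servings and 3.316 servings → $3.91.
milk + spinach with both tight: 0.5196 servings and 3.283 servings → $2.89.
sweet potato + lentils with both tight: 4.101 servings and 2 servings → $3.35.
sweet potato + spinach with both tight: 1.109 servings and 2.93 servings → $2.84.
lentils + spinach with both targets exact would need a negative amount; discard.
The minimum over all feasible corners is $2.84.

$2.84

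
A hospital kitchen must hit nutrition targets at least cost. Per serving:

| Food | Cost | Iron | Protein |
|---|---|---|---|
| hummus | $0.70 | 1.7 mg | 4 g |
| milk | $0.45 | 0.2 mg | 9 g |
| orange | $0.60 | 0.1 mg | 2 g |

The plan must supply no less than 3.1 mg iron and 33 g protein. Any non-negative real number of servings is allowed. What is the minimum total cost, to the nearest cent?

$2.38

Two binding constraints pin down two serving amounts, so the optimal mix uses at most two foods. The candidates are each food alone (scaled to the tighter of iron/protein) and each pair with both constraints tight.
hummus only: max(3.1/1.7, 33/4) = 8.25 servings → $5.78.
milk only: max(3.1/0.2, 33/9) = 15.5 servings → $6.97.
orange only: max(3.1/0.1, 33/2) = 31 servings → $18.60.
hummus + milk with both tight: 1.469 servings and 3.014 servings → $2.38.
hummus + orange with both tight: 0.9667 servings and 14.57 servings → $9.42.
milk + orange: intersection lies outside the first quadrant.
So the least-cost plan costs $2.38.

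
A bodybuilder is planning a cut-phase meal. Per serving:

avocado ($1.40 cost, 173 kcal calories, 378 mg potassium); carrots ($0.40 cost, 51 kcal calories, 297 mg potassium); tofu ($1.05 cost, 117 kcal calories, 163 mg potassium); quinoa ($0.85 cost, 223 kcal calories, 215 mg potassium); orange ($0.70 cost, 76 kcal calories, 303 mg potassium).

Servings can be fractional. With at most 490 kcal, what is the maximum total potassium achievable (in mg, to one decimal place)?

2853.5 mg

Potassium per kcal: carrots 5.824, orange 3.987, avocado 2.185, tofu 1.393, quinoa 0.9641.
With no serving limits, spend the whole calories allowance on carrots: 490 kcal / 51 kcal × 297 mg = 2853.5 mg.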